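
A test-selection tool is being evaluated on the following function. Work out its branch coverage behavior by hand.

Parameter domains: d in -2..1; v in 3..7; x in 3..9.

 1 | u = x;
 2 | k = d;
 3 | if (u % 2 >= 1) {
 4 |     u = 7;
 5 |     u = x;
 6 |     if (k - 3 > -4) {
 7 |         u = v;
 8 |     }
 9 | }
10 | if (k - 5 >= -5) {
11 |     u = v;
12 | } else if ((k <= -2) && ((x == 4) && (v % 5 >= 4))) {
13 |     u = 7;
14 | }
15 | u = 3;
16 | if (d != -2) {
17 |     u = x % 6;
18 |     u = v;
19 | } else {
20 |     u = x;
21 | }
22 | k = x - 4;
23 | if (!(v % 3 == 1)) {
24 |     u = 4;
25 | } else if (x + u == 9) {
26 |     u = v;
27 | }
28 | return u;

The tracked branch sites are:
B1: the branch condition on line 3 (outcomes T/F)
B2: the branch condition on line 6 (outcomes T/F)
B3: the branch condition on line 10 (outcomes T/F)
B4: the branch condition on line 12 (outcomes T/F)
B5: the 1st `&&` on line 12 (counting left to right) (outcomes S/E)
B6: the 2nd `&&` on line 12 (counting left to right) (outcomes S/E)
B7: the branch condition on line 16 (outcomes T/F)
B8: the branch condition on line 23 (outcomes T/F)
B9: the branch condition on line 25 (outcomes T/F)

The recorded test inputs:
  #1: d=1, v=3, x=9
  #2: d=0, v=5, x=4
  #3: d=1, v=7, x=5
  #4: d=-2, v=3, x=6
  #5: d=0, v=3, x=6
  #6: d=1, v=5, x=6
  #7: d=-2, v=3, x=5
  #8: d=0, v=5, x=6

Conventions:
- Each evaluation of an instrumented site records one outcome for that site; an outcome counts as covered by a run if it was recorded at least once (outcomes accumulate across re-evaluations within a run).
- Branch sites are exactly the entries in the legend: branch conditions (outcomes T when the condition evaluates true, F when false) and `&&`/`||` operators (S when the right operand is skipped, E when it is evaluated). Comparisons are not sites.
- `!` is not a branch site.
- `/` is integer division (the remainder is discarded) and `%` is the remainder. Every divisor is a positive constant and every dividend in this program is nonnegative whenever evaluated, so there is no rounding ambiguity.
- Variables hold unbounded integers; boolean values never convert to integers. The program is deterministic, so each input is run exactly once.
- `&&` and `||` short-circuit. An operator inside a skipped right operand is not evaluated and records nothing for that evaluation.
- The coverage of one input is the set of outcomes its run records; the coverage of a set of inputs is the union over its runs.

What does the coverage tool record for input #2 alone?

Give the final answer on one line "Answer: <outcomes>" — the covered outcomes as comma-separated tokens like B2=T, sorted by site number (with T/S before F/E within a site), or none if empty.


Simulating input #2 (d=0, v=5, x=4) step by step:
  B1->F, B3->T, B7->T, B8->T
distinct outcomes covered: B1=F, B3=T, B7=T, B8=T
Answer: B1=F, B3=T, B7=T, B8=T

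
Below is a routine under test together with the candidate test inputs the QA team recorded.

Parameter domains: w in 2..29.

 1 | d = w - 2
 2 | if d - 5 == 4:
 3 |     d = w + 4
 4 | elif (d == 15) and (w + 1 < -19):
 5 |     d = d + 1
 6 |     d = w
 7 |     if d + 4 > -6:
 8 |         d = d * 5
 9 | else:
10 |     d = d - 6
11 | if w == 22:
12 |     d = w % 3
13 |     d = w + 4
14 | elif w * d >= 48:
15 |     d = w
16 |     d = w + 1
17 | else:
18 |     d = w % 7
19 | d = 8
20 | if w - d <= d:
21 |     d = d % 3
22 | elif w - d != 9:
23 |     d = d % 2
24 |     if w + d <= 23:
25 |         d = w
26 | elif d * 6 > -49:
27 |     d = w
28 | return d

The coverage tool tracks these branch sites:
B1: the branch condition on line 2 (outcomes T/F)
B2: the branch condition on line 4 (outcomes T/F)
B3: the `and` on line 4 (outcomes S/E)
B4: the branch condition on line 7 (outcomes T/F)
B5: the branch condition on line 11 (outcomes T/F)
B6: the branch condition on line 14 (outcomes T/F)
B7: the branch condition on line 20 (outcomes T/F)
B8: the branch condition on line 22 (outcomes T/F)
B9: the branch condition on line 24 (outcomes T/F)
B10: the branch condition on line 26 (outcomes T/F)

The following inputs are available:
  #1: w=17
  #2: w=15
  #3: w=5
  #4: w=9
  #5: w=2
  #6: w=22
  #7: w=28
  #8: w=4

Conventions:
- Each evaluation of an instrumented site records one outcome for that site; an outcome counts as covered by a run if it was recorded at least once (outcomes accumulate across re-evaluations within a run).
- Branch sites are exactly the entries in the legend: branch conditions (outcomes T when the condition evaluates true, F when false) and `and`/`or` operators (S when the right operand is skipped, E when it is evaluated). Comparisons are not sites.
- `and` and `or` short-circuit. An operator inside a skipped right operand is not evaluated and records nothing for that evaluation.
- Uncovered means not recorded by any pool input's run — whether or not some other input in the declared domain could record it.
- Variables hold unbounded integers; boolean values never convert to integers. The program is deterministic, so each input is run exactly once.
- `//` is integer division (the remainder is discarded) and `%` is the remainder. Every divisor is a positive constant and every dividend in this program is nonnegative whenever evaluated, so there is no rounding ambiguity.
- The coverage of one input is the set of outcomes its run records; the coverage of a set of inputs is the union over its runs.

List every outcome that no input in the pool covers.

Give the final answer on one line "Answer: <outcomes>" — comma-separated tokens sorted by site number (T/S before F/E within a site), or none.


#1 (w=17) -> B1->F, B3->E, B2->F, B5->F, B6->T, B7->F, B8->F, B10->T; covered: B1=F, B2=F, B3=E, B5=F, B6=T, B7=F, B8=F, B10=T
#2 (w=15) -> B1->F, B3->S, B2->F, B5->F, B6->T, B7->T; covered: B1=F, B2=F, B3=S, B5=F, B6=T, B7=T
#3 (w=5) -> B1->F, B3->S, B2->F, B5->F, B6->F, B7->T; covered: B1=F, B2=F, B3=S, B5=F, B6=F, B7=T
#4 (w=9) -> B1->F, B3->S, B2->F, B5->F, B6->F, B7->T; covered: B1=F, B2=F, B3=S, B5=F, B6=F, B7=T
#5 (w=2) -> B1->F, B3->S, B2->F, B5->F, B6->F, B7->T; covered: B1=F, B2=F, B3=S, B5=F, B6=F, B7=T
#6 (w=22) -> B1->F, B3->S, B2->F, B5->T, B7->F, B8->T, B9->T; covered: B1=F, B2=F, B3=S, B5=T, B7=F, B8=T, B9=T
#7 (w=28) -> B1->F, B3->S, B2->F, B5->F, B6->T, B7->F, B8->T, B9->F; covered: B1=F, B2=F, B3=S, B5=F, B6=T, B7=F, B8=T, B9=F
#8 (w=4) -> B1->F, B3->S, B2->F, B5->F, B6->F, B7->T; covered: B1=F, B2=F, B3=S, B5=F, B6=F, B7=T
union over the pool: B1=F, B2=F, B3=S, B3=E, B5=T, B5=F, B6=T, B6=F, B7=T, B7=F, B8=T, B8=F, B9=T, B9=F, B10=T
uncovered (5 of 20): B1=T, B2=T, B4=T, B4=F, B10=F
Answer: B1=T, B2=T, B4=T, B4=F, B10=F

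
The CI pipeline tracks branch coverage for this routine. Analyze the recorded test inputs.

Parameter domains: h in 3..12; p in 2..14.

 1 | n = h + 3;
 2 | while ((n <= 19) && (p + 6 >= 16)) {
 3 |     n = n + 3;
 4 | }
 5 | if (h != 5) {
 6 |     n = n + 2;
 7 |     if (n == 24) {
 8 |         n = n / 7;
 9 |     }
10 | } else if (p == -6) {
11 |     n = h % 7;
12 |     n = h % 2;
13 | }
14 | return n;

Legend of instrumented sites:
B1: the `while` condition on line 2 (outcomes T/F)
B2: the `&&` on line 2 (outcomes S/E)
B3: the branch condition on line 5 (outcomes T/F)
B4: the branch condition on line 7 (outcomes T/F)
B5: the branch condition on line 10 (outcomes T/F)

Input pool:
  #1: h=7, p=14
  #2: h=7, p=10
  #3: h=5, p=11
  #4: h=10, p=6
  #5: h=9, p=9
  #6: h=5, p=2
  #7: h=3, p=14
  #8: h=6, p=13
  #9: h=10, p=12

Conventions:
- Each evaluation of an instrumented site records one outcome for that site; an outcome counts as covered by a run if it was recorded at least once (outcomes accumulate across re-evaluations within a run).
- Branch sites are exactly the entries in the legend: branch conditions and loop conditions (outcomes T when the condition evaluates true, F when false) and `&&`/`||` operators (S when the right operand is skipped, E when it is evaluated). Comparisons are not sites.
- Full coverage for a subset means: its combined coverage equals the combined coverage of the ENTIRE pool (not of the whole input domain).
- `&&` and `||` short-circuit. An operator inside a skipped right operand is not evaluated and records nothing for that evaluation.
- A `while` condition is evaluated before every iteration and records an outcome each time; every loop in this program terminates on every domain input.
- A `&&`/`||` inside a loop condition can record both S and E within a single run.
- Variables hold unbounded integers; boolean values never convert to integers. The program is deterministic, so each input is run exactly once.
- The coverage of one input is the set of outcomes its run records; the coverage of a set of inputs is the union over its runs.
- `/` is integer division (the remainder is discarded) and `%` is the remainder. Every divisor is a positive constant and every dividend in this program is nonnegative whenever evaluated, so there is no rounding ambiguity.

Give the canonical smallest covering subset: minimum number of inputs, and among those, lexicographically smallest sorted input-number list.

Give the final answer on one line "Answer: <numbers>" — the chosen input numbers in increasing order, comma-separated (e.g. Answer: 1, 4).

input #1 (h=7, p=14): events B2->E, B1->T, B2->E, B1->T, B2->E, B1->T, B2->E, B1->T, B2->S, B1->F, B3->T, B4->T; covers B1=T, B1=F, B2=S, B2=E, B3=T, B4=T
input #2 (h=7, p=10): events B2->E, B1->T, B2->E, B1->T, B2->E, B1->T, B2->E, B1->T, B2->S, B1->F, B3->T, B4->T; covers B1=T, B1=F, B2=S, B2=E, B3=T, B4=T
input #3 (h=5, p=11): events B2->E, B1->T, B2->E, B1->T, B2->E, B1->T, B2->E, B1->T, B2->S, B1->F, B3->F, B5->F; covers B1=T, B1=F, B2=S, B2=E, B3=F, B5=F
input #4 (h=10, p=6): events B2->E, B1->F, B3->T, B4->F; covers B1=F, B2=E, B3=T, B4=F
input #5 (h=9, p=9): events B2->E, B1->F, B3->T, B4->F; covers B1=F, B2=E, B3=T, B4=F
input #6 (h=5, p=2): events B2->E, B1->F, B3->F, B5->F; covers B1=F, B2=E, B3=F, B5=F
input #7 (h=3, p=14): events B2->E, B1->T, B2->E, B1->T, B2->E, B1->T, B2->E, B1->T, B2->E, B1->T, B2->S, B1->F, B3->T, B4->F; covers B1=T, B1=F, B2=S, B2=E, B3=T, B4=F
input #8 (h=6, p=13): events B2->E, B1->T, B2->E, B1->T, B2->E, B1->T, B2->E, B1->T, B2->S, B1->F, B3->T, B4->F; covers B1=T, B1=F, B2=S, B2=E, B3=T, B4=F
input #9 (h=10, p=12): events B2->E, B1->T, B2->E, B1->T, B2->E, B1->T, B2->S, B1->F, B3->T, B4->T; covers B1=T, B1=F, B2=S, B2=E, B3=T, B4=T
the full pool covers 9 outcomes: B1=T, B1=F, B2=S, B2=E, B3=T, B3=F, B4=T, B4=F, B5=F
checked all size-1 subsets: none covers 9 outcomes (max 6/9)
checked all size-2 subsets: none covers 9 outcomes (max 8/9)
inputs {1, 3, 4} (size 3) cover everything; no size-3 subset with a lexicographically smaller index list covers all 9

Answer: 1, 3, 4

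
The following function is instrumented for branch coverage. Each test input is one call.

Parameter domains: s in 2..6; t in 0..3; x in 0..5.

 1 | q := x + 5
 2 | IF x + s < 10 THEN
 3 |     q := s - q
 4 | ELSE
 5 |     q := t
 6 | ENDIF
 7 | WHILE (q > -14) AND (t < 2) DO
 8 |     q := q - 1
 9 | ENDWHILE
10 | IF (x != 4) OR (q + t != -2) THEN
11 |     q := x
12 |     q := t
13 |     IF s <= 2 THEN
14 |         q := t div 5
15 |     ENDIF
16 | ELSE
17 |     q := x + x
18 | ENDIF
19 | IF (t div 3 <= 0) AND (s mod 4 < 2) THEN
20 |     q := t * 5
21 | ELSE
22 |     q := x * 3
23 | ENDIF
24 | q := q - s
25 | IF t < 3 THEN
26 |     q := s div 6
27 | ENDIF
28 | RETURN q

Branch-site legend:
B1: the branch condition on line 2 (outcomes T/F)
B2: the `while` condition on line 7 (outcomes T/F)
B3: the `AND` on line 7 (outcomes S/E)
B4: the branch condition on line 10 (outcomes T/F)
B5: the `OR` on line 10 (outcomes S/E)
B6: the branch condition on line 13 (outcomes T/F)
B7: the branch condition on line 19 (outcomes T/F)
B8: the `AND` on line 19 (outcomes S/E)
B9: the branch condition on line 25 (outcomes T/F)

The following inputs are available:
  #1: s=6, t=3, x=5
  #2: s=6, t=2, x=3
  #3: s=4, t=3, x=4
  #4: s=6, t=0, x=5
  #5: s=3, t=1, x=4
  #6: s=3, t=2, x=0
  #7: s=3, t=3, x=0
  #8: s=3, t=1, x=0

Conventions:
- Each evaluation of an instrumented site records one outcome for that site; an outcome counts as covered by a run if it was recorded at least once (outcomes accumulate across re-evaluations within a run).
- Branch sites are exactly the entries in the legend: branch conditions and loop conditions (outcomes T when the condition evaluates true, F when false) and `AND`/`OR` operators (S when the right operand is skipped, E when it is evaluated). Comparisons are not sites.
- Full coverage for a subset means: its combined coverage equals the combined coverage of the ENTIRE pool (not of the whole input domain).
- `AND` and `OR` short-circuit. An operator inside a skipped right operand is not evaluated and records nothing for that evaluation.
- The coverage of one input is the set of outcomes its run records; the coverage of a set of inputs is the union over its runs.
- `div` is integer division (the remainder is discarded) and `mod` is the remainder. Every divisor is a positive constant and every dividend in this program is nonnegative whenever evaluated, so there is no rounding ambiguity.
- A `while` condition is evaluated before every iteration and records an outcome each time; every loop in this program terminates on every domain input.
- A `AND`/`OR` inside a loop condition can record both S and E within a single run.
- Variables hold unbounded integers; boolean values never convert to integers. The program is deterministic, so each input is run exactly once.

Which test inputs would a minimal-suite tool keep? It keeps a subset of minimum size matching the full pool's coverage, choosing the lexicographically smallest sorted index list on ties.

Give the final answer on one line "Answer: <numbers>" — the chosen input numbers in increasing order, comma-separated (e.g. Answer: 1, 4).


input #1, s=6, t=3, x=5: outcomes B1=F, B2=F, B3=E, B4=T, B5=S, B6=F, B7=F, B8=S, B9=F
input #2, s=6, t=2, x=3: outcomes B1=T, B2=F, B3=E, B4=T, B5=S, B6=F, B7=F, B8=E, B9=T
input #3, s=4, t=3, x=4: outcomes B1=T, B2=F, B3=E, B4=F, B5=E, B7=F, B8=S, B9=F
input #4, s=6, t=0, x=5: outcomes B1=F, B2=T, B2=F, B3=S, B3=E, B4=T, B5=S, B6=F, B7=F, B8=E, B9=T
input #5, s=3, t=1, x=4: outcomes B1=T, B2=T, B2=F, B3=S, B3=E, B4=T, B5=E, B6=F, B7=F, B8=E, B9=T
input #6, s=3, t=2, x=0: outcomes B1=T, B2=F, B3=E, B4=T, B5=S, B6=F, B7=F, B8=E, B9=T
input #7, s=3, t=3, x=0: outcomes B1=T, B2=F, B3=E, B4=T, B5=S, B6=F, B7=F, B8=S, B9=F
input #8, s=3, t=1, x=0: outcomes B1=T, B2=T, B2=F, B3=S, B3=E, B4=T, B5=S, B6=F, B7=F, B8=E, B9=T
pool-wide coverage (16 outcomes): B1=T, B1=F, B2=T, B2=F, B3=S, B3=E, B4=T, B4=F, B5=S, B5=E, B6=F, B7=F, B8=S, B8=E, B9=T, B9=F
checked all size-1 subsets: none covers 16 outcomes (max 11/16)
inputs {3, 4} (size 2) cover everything; no size-2 subset with a lexicographically smaller index list covers all 16
Answer: 3, 4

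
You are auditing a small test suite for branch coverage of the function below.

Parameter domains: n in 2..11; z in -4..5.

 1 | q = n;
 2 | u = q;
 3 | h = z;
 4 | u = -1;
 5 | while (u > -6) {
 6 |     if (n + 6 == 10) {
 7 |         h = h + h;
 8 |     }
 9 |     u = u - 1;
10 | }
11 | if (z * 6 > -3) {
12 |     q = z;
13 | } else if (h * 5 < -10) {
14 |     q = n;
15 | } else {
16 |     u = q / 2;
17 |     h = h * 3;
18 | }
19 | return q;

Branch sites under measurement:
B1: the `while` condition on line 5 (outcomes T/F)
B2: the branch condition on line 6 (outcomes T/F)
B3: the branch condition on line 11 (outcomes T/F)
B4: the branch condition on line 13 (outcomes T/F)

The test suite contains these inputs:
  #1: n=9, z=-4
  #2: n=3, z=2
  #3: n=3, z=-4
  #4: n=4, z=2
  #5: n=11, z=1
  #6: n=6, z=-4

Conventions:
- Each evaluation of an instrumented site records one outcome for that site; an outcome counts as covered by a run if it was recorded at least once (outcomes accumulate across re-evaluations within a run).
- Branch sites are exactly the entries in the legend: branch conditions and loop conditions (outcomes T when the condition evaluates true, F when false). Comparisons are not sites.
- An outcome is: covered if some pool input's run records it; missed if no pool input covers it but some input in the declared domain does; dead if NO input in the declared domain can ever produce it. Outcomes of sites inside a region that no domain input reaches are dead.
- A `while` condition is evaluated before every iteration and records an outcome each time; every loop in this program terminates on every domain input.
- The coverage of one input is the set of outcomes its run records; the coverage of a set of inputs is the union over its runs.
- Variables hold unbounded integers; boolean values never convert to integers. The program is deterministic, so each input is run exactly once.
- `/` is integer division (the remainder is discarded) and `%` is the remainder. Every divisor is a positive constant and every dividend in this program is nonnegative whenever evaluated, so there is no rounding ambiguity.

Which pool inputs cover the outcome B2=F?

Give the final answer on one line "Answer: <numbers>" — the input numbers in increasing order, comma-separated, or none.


input #1 (n=9, z=-4): records B2=F
input #2 (n=3, z=2): records B2=F
input #3 (n=3, z=-4): records B2=F
input #4 (n=4, z=2): does not record B2=F
input #5 (n=11, z=1): records B2=F
input #6 (n=6, z=-4): records B2=F
Answer: 1, 2, 3, 5, 6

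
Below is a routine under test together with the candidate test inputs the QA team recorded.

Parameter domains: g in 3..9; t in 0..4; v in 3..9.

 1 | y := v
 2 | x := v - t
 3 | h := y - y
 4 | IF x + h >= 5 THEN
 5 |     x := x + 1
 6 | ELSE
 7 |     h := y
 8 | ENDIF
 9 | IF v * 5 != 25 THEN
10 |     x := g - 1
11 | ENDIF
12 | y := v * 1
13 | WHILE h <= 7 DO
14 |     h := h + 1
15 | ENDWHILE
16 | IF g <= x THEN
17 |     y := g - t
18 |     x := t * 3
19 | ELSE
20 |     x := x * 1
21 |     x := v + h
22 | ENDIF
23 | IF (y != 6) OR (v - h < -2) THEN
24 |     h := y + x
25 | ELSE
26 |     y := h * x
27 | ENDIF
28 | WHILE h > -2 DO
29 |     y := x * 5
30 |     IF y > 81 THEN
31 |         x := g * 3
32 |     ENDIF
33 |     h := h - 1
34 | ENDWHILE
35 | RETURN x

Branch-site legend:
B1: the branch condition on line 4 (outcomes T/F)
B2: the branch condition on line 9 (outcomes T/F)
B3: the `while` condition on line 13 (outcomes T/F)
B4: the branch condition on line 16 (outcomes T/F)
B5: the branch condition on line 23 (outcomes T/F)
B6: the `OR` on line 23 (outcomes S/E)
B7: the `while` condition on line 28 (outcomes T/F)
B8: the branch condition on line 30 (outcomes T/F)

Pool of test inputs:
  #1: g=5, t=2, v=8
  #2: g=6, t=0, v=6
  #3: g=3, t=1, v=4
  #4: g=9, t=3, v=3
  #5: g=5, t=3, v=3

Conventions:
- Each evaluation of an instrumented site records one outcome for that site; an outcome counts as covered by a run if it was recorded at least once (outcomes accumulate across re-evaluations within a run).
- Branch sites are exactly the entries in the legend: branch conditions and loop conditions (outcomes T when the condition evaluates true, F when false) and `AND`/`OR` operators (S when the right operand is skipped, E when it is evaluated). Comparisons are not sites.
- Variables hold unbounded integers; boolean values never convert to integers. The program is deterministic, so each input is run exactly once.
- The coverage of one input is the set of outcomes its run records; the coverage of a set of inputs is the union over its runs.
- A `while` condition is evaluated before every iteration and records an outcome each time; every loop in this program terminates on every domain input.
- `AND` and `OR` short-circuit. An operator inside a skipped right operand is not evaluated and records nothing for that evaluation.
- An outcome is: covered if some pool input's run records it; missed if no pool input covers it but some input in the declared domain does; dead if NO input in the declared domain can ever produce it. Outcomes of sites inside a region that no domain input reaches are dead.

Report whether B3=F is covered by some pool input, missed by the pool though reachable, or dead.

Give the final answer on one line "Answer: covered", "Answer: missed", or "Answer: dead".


B3=F is recorded by pool input(s) 1, 2, 3, 4, 5 -> covered
Answer: covered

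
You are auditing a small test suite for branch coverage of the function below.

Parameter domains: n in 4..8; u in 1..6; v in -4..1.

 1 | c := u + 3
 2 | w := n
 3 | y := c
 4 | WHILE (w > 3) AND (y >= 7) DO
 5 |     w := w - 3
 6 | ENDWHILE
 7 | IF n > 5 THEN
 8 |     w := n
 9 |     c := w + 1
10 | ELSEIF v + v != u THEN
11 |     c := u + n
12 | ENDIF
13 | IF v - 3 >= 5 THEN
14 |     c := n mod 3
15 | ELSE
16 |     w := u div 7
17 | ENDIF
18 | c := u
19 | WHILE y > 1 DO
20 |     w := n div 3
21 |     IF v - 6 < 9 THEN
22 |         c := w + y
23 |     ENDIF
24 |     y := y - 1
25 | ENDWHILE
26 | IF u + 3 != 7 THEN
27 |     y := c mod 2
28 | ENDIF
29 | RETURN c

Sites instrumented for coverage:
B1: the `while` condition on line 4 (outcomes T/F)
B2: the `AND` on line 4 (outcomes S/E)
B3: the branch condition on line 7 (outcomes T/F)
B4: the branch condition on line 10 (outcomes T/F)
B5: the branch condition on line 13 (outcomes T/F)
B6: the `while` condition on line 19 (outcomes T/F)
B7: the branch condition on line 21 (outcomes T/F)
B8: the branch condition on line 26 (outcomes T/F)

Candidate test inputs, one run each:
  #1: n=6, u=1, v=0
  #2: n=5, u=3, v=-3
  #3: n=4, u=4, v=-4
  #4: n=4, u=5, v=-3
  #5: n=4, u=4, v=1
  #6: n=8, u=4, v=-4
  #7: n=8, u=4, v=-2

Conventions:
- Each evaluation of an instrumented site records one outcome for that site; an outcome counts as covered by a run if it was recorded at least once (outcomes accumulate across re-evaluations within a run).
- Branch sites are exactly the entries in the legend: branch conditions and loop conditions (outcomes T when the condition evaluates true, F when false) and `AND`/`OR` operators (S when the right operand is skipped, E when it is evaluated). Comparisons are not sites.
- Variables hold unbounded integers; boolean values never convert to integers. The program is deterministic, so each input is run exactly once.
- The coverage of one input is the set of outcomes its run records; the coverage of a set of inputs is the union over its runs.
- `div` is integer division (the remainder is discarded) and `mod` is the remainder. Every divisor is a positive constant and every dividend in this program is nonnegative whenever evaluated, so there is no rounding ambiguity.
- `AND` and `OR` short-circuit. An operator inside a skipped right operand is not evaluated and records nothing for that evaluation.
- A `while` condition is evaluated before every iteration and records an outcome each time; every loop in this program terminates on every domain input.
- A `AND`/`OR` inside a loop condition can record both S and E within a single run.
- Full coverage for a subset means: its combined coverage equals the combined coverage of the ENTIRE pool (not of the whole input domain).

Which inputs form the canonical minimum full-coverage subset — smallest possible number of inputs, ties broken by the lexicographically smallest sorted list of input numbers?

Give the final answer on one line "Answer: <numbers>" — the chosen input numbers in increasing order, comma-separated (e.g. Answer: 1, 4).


input #1, n=6, u=1, v=0: events B2->E, B1->F, B3->T, B5->F, B6->T, B7->T, B6->T, B7->T, B6->T, B7->T, B6->F, B8->T; outcomes B1=F, B2=E, B3=T, B5=F, B6=T, B6=F, B7=T, B8=T
input #2, n=5, u=3, v=-3: events B2->E, B1->F, B3->F, B4->T, B5->F, B6->T, B7->T, B6->T, B7->T, B6->T, B7->T, B6->T, B7->T, B6->T, ...; outcomes B1=F, B2=E, B3=F, B4=T, B5=F, B6=T, B6=F, B7=T, B8=T
input #3, n=4, u=4, v=-4: events B2->E, B1->T, B2->S, B1->F, B3->F, B4->T, B5->F, B6->T, B7->T, B6->T, B7->T, B6->T, B7->T, B6->T, ...; outcomes B1=T, B1=F, B2=S, B2=E, B3=F, B4=T, B5=F, B6=T, B6=F, B7=T, B8=F
input #4, n=4, u=5, v=-3: events B2->E, B1->T, B2->S, B1->F, B3->F, B4->T, B5->F, B6->T, B7->T, B6->T, B7->T, B6->T, B7->T, B6->T, ...; outcomes B1=T, B1=F, B2=S, B2=E, B3=F, B4=T, B5=F, B6=T, B6=F, B7=T, B8=T
input #5, n=4, u=4, v=1: events B2->E, B1->T, B2->S, B1->F, B3->F, B4->T, B5->F, B6->T, B7->T, B6->T, B7->T, B6->T, B7->T, B6->T, ...; outcomes B1=T, B1=F, B2=S, B2=E, B3=F, B4=T, B5=F, B6=T, B6=F, B7=T, B8=F
input #6, n=8, u=4, v=-4: events B2->E, B1->T, B2->E, B1->T, B2->S, B1->F, B3->T, B5->F, B6->T, B7->T, B6->T, B7->T, B6->T, B7->T, ...; outcomes B1=T, B1=F, B2=S, B2=E, B3=T, B5=F, B6=T, B6=F, B7=T, B8=F
input #7, n=8, u=4, v=-2: events B2->E, B1->T, B2->E, B1->T, B2->S, B1->F, B3->T, B5->F, B6->T, B7->T, B6->T, B7->T, B6->T, B7->T, ...; outcomes B1=T, B1=F, B2=S, B2=E, B3=T, B5=F, B6=T, B6=F, B7=T, B8=F
together the pool reaches 13 outcomes: B1=T, B1=F, B2=S, B2=E, B3=T, B3=F, B4=T, B5=F, B6=T, B6=F, B7=T, B8=T, B8=F
size 1 is not enough: best union over all size-1 subsets is 11/13
the canonical winner is {1, 3}: size 2, full 13-outcome coverage, earliest index list among size-2 covers
Answer: 1, 3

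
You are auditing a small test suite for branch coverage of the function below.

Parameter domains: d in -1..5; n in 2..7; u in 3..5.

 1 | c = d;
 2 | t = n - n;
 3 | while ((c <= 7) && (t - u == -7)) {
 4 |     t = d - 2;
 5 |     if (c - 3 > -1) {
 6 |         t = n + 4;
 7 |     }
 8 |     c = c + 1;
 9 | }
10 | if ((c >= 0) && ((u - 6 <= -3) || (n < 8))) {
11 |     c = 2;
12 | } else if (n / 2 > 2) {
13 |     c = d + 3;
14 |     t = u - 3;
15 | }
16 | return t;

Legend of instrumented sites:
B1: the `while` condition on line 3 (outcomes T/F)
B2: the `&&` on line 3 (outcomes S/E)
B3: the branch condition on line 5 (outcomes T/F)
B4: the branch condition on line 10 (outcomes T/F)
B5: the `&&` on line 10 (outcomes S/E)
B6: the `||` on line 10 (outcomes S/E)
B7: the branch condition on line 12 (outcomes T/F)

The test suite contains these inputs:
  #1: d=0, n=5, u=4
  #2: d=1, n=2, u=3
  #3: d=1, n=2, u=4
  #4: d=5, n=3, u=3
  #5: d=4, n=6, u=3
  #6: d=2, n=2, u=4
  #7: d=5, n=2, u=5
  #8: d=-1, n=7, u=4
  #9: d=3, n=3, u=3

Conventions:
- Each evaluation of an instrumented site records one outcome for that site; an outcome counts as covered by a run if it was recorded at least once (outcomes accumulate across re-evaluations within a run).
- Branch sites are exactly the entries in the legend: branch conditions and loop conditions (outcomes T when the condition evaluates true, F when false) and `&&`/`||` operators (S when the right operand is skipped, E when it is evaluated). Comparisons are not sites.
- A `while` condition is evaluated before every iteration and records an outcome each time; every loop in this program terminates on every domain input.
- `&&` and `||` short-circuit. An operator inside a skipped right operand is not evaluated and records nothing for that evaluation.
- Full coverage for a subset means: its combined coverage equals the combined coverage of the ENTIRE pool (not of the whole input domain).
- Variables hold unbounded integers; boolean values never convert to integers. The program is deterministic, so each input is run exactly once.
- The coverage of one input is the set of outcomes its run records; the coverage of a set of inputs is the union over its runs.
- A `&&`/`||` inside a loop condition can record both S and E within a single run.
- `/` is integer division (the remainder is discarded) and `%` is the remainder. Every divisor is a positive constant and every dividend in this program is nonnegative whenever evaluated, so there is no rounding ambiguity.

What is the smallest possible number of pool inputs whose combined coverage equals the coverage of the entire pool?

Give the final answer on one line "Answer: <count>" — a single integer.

input #1 (d=0, n=5, u=4): events B2->E, B1->F, B5->E, B6->E, B4->T; covers B1=F, B2=E, B4=T, B5=E, B6=E
input #2 (d=1, n=2, u=3): events B2->E, B1->F, B5->E, B6->S, B4->T; covers B1=F, B2=E, B4=T, B5=E, B6=S
input #3 (d=1, n=2, u=4): events B2->E, B1->F, B5->E, B6->E, B4->T; covers B1=F, B2=E, B4=T, B5=E, B6=E
input #4 (d=5, n=3, u=3): events B2->E, B1->F, B5->E, B6->S, B4->T; covers B1=F, B2=E, B4=T, B5=E, B6=S
input #5 (d=4, n=6, u=3): events B2->E, B1->F, B5->E, B6->S, B4->T; covers B1=F, B2=E, B4=T, B5=E, B6=S
input #6 (d=2, n=2, u=4): events B2->E, B1->F, B5->E, B6->E, B4->T; covers B1=F, B2=E, B4=T, B5=E, B6=E
input #7 (d=5, n=2, u=5): events B2->E, B1->F, B5->E, B6->E, B4->T; covers B1=F, B2=E, B4=T, B5=E, B6=E
input #8 (d=-1, n=7, u=4): events B2->E, B1->F, B5->S, B4->F, B7->T; covers B1=F, B2=E, B4=F, B5=S, B7=T
input #9 (d=3, n=3, u=3): events B2->E, B1->F, B5->E, B6->S, B4->T; covers B1=F, B2=E, B4=T, B5=E, B6=S
pool-wide coverage (9 outcomes): B1=F, B2=E, B4=T, B4=F, B5=S, B5=E, B6=S, B6=E, B7=T
every size-1 subset falls short of the 9 outcomes (best: 5/9)
every size-2 subset falls short of the 9 outcomes (best: 8/9)
at size 3, {1, 2, 8} reaches all 9 outcomes; every lexicographically earlier size-3 subset fails

Answer: 3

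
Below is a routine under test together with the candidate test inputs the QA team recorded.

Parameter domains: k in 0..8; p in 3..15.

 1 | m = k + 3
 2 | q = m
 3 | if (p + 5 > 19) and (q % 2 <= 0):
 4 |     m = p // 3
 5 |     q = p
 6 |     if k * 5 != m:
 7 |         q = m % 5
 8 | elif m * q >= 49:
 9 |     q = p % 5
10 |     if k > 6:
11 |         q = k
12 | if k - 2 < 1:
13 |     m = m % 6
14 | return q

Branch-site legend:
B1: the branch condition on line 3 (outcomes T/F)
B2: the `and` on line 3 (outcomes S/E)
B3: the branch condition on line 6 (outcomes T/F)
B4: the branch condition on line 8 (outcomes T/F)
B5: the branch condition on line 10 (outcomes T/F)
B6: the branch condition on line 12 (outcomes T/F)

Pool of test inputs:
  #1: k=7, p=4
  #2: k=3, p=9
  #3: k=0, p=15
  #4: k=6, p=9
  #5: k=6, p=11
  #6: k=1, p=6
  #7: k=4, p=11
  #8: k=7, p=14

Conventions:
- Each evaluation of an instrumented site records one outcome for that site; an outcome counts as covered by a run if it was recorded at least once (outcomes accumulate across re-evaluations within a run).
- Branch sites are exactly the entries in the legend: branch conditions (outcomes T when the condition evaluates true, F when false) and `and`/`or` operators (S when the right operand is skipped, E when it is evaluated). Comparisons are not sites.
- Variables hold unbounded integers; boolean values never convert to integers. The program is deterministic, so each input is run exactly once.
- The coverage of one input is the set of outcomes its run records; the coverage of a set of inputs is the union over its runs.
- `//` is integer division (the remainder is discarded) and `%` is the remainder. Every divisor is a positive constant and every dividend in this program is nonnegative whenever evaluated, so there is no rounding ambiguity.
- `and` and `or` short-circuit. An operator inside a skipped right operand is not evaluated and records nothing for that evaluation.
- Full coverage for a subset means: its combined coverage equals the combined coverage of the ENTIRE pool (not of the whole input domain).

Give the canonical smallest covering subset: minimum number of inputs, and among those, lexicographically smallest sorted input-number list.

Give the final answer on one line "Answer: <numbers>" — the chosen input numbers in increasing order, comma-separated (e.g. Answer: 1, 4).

run #1 (k=7, p=4) runs B2->S, B1->F, B4->T, B5->T, B6->F; records B1=F, B2=S, B4=T, B5=T, B6=F
run #2 (k=3, p=9) runs B2->S, B1->F, B4->F, B6->F; records B1=F, B2=S, B4=F, B6=F
run #3 (k=0, p=15) runs B2->E, B1->F, B4->F, B6->T; records B1=F, B2=E, B4=F, B6=T
run #4 (k=6, p=9) runs B2->S, B1->F, B4->T, B5->F, B6->F; records B1=F, B2=S, B4=T, B5=F, B6=F
run #5 (k=6, p=11) runs B2->S, B1->F, B4->T, B5->F, B6->F; records B1=F, B2=S, B4=T, B5=F, B6=F
run #6 (k=1, p=6) runs B2->S, B1->F, B4->F, B6->T; records B1=F, B2=S, B4=F, B6=T
run #7 (k=4, p=11) runs B2->S, B1->F, B4->T, B5->F, B6->F; records B1=F, B2=S, B4=T, B5=F, B6=F
run #8 (k=7, p=14) runs B2->S, B1->F, B4->T, B5->T, B6->F; records B1=F, B2=S, B4=T, B5=T, B6=F
together the pool reaches 9 outcomes: B1=F, B2=S, B2=E, B4=T, B4=F, B5=T, B5=F, B6=T, B6=F
size 1 is not enough: best union over all size-1 subsets is 5/9
size 2 is not enough: best union over all size-2 subsets is 8/9
at size 3, {1, 3, 4} reaches all 9 outcomes; every lexicographically earlier size-3 subset fails

Answer: 1, 3, 4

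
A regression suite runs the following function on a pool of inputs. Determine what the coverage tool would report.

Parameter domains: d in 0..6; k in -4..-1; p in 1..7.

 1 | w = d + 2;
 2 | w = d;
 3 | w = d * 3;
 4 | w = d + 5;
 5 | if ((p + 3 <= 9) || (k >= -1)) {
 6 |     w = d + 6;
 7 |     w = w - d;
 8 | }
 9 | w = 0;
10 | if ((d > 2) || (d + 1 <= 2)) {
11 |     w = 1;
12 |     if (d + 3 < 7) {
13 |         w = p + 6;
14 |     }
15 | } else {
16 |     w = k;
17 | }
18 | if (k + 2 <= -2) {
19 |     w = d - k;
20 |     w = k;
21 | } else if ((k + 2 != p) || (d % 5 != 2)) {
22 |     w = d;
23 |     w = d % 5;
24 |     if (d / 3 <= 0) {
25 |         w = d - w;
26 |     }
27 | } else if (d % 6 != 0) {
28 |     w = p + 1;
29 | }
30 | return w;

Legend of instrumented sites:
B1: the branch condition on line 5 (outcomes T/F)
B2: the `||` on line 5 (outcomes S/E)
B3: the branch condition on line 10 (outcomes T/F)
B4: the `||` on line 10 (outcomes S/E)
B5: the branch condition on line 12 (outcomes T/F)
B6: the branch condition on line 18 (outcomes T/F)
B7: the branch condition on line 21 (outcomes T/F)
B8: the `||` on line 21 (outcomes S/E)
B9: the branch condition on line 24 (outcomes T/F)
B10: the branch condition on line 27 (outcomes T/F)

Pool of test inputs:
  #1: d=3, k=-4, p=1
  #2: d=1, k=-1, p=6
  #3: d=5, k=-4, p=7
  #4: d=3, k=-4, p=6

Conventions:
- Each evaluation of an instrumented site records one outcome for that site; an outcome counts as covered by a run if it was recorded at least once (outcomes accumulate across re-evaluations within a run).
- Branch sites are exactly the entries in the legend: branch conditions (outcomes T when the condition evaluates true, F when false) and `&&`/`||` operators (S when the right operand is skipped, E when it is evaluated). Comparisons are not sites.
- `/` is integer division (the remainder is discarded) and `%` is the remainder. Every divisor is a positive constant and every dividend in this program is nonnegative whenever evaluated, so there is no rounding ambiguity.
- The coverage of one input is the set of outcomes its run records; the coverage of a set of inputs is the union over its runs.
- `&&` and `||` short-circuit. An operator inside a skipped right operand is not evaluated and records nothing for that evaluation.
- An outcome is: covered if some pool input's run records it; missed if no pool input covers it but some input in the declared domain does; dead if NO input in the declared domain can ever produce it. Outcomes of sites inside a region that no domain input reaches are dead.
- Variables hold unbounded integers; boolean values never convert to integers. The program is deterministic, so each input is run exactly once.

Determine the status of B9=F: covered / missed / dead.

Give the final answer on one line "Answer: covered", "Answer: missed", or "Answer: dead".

no pool input records B9=F
but domain input (d=3, k=-3, p=1) does record it -> reachable, so missed

Answer: missed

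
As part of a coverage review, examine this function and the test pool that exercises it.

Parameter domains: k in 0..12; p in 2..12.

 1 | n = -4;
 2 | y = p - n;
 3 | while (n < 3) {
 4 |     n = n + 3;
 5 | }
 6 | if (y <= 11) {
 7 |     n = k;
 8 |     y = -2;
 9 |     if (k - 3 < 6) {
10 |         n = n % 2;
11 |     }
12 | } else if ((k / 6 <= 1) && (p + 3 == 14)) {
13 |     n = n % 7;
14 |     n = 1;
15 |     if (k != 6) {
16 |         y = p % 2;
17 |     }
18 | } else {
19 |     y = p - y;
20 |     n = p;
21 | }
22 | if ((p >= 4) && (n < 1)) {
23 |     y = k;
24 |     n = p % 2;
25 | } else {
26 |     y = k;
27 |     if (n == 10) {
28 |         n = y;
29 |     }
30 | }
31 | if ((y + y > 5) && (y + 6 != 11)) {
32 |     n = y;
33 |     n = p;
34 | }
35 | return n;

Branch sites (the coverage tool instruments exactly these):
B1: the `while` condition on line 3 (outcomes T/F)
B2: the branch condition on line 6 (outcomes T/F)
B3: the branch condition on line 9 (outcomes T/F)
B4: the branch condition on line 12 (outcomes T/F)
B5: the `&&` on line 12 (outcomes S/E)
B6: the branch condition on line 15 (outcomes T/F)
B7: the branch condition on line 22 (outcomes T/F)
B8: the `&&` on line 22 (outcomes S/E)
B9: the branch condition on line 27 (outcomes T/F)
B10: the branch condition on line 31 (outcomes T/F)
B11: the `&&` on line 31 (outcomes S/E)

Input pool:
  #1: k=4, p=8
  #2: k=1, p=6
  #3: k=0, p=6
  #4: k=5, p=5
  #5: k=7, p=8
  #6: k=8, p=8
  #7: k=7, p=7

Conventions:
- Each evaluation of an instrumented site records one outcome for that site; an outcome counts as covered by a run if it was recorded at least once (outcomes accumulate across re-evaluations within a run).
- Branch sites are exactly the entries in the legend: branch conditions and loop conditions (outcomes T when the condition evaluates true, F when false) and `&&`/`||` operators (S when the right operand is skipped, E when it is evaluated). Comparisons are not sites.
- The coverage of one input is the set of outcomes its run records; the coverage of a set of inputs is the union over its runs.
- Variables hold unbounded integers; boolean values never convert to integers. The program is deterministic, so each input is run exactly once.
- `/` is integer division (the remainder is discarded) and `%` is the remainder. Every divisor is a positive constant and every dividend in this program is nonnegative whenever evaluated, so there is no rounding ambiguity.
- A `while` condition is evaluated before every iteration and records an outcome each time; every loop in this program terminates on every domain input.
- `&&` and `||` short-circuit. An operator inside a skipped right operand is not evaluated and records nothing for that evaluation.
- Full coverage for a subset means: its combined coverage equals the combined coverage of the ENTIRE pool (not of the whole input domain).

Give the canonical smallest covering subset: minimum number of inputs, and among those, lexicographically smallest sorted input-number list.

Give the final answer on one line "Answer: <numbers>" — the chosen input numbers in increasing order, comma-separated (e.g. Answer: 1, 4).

input #1, k=4, p=8: events B1->T, B1->T, B1->T, B1->F, B2->F, B5->E, B4->F, B8->E, B7->F, B9->F, B11->E, B10->T; outcomes B1=T, B1=F, B2=F, B4=F, B5=E, B7=F, B8=E, B9=F, B10=T, B11=E
input #2, k=1, p=6: events B1->T, B1->T, B1->T, B1->F, B2->T, B3->T, B8->E, B7->F, B9->F, B11->S, B10->F; outcomes B1=T, B1=F, B2=T, B3=T, B7=F, B8=E, B9=F, B10=F, B11=S
input #3, k=0, p=6: events B1->T, B1->T, B1->T, B1->F, B2->T, B3->T, B8->E, B7->T, B11->S, B10->F; outcomes B1=T, B1=F, B2=T, B3=T, B7=T, B8=E, B10=F, B11=S
input #4, k=5, p=5: events B1->T, B1->T, B1->T, B1->F, B2->T, B3->T, B8->E, B7->F, B9->F, B11->E, B10->F; outcomes B1=T, B1=F, B2=T, B3=T, B7=F, B8=E, B9=F, B10=F, B11=E
input #5, k=7, p=8: events B1->T, B1->T, B1->T, B1->F, B2->F, B5->E, B4->F, B8->E, B7->F, B9->F, B11->E, B10->T; outcomes B1=T, B1=F, B2=F, B4=F, B5=E, B7=F, B8=E, B9=F, B10=T, B11=E
input #6, k=8, p=8: events B1->T, B1->T, B1->T, B1->F, B2->F, B5->E, B4->F, B8->E, B7->F, B9->F, B11->E, B10->T; outcomes B1=T, B1=F, B2=F, B4=F, B5=E, B7=F, B8=E, B9=F, B10=T, B11=E
input #7, k=7, p=7: events B1->T, B1->T, B1->T, B1->F, B2->T, B3->T, B8->E, B7->F, B9->F, B11->E, B10->T; outcomes B1=T, B1=F, B2=T, B3=T, B7=F, B8=E, B9=F, B10=T, B11=E
together the pool reaches 15 outcomes: B1=T, B1=F, B2=T, B2=F, B3=T, B4=F, B5=E, B7=T, B7=F, B8=E, B9=F, B10=T, B10=F, B11=S, B11=E
size 1 is not enough: best union over all size-1 subsets is 10/15
at size 2, {1, 3} reaches all 15 outcomes; every lexicographically earlier size-2 subset fails

Answer: 1, 3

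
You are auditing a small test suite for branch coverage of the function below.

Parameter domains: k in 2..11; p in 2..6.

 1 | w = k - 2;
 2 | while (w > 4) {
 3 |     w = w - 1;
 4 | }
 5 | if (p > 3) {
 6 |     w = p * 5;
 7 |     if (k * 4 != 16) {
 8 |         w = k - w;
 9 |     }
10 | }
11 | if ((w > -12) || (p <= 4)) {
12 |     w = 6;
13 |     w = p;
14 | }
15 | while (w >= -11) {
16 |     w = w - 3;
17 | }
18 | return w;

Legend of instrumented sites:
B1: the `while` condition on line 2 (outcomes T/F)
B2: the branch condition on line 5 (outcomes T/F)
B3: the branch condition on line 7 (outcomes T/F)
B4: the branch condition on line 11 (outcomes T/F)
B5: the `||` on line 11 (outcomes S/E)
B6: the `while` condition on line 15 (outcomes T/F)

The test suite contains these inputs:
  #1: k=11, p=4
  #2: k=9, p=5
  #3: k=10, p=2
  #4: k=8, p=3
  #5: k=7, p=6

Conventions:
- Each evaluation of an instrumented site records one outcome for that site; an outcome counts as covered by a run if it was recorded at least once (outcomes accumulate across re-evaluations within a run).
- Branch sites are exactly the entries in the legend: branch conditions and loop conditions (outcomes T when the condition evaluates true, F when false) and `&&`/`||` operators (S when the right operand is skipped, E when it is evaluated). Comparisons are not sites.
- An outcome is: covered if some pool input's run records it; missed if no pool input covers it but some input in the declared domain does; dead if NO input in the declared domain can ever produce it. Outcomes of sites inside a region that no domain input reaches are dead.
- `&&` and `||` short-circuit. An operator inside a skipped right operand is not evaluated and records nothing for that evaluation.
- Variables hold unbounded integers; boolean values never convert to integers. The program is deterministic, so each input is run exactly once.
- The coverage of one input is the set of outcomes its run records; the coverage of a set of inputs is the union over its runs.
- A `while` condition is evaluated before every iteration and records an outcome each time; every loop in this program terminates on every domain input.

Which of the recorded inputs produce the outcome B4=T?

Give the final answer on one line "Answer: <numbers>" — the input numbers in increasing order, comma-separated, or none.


input #1 (k=11, p=4): records B4=T
input #2 (k=9, p=5): does not record B4=T
input #3 (k=10, p=2): records B4=T
input #4 (k=8, p=3): records B4=T
input #5 (k=7, p=6): does not record B4=T
Answer: 1, 3, 4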